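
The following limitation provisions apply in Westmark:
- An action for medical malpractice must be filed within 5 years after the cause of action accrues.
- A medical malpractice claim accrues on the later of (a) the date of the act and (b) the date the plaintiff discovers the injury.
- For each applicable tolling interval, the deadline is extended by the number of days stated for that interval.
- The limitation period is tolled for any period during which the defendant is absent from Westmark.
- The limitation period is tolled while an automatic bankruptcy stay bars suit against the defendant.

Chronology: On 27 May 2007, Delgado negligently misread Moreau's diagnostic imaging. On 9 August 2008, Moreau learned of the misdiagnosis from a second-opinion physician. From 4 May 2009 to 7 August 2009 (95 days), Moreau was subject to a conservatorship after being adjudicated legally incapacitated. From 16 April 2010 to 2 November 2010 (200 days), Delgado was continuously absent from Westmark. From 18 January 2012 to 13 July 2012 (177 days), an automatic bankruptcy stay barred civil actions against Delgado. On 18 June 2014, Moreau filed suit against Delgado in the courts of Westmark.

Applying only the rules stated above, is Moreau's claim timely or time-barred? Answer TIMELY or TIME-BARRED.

TIMELY

Because discovery on 9 August 2008 post-dates the 27 May 2007 act, accrual under the later-of rule falls on 9 August 2008.
The untolled deadline — 5 years after 9 August 2008 — is 9 August 2013.
The defendant's absence from the jurisdiction from 16 April 2010 to 2 November 2010 tolled the period for 200 days, extending the deadline to 25 February 2014.
Because the automatic bankruptcy stay ran from 18 January 2012 to 13 July 2012, the deadline is extended by 177 days to 21 August 2014.
Although the plaintiff's incapacity ran from 4 May 2009 to 7 August 2009, the stated rules do not make that a tolling event, so it is disregarded.
Filing on 18 June 2014 beat the 21 August 2014 deadline — the action is timely.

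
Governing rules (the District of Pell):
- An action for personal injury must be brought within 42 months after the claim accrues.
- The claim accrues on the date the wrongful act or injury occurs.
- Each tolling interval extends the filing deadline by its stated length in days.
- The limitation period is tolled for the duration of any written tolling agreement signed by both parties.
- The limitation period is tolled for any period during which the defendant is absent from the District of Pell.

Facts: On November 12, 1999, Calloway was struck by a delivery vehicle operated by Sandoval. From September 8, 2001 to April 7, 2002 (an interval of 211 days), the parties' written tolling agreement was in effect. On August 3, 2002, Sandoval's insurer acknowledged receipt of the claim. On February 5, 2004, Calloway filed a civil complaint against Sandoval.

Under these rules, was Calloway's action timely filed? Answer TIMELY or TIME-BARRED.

The claim accrued on November 12, 1999, when the wrongful act occurred.
Adding the 42 months base period to November 12, 1999 gives a deadline of May 12, 2003, before any tolling.
The period was tolled for 211 days by the written tolling agreement (September 8, 2001 to April 7, 2002), pushing the deadline to December 9, 2003.
None of the other events listed affects the running of the period under the stated rules.
Filing on February 5, 2004 missed the December 9, 2003 deadline — the action is time-barred.

TIME-BARRED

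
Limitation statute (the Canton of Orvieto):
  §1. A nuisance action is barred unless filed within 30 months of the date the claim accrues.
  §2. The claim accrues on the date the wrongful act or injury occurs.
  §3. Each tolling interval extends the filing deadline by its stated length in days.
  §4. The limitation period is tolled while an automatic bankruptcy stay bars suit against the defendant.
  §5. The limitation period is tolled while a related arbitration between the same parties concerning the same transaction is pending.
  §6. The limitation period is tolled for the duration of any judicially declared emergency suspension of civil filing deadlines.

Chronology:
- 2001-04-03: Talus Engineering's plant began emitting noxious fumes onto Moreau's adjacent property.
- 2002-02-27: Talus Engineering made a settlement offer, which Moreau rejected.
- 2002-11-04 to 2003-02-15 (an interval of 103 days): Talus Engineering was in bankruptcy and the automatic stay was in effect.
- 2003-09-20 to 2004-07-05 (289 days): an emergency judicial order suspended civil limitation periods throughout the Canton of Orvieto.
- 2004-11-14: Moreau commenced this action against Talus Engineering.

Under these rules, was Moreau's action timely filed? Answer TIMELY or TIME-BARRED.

The claim accrued on 2001-04-03, when the wrongful act occurred.
The untolled deadline — 30 months after 2001-04-03 — is 2003-10-03.
The period was tolled for 103 days by the automatic bankruptcy stay (2002-11-04 to 2003-02-15), pushing the deadline to 2004-01-14.
The period was tolled for 289 days by the emergency suspension of filing deadlines (2003-09-20 to 2004-07-05), pushing the deadline to 2004-10-29.
None of the other events listed affects the running of the period under the stated rules.
The 2004-11-14 filing falls after the 2004-10-29 deadline; the claim is time-barred.

TIME-BARRED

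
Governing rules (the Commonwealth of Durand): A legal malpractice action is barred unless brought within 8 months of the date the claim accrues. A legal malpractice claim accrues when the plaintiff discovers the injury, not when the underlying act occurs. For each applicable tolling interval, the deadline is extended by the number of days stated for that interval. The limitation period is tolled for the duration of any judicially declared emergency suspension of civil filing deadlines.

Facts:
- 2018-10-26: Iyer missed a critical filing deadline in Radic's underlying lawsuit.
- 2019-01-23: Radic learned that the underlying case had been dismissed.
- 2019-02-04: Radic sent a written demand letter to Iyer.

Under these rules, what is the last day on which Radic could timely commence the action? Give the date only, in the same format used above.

2019-09-23

Accrual is tied to discovery, so the period began on 2019-01-23 rather than on 2018-10-26 when the act occurred.
8 months from 2019-01-23 is 2019-09-23.
Nothing else in the chronology tolls or restarts the period.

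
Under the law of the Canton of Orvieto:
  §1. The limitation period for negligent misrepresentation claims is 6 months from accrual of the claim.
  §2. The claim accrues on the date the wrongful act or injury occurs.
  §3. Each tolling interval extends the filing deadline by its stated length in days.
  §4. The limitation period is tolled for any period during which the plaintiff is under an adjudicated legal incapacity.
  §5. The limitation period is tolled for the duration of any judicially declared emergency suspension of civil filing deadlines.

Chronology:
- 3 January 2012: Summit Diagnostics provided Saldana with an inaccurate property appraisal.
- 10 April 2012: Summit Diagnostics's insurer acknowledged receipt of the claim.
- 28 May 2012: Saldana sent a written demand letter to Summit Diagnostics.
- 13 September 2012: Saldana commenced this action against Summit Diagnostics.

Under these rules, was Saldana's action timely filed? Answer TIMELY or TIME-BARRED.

TIME-BARRED

The limitation period began to run on 3 January 2012.
The untolled deadline — 6 months after 3 January 2012 — is 3 July 2012.
None of the other events listed affects the running of the period under the stated rules.
The 13 September 2012 filing falls after the 3 July 2012 deadline; the claim is time-barred.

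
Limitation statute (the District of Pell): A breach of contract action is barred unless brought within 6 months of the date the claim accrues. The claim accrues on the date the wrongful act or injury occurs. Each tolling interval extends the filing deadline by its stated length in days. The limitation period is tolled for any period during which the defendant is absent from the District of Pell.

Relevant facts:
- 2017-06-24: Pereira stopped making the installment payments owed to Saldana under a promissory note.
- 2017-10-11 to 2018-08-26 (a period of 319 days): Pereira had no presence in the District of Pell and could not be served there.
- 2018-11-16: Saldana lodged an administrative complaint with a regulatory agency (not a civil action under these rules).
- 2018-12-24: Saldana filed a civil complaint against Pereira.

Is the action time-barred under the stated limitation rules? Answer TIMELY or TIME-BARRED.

The claim accrued on 2017-06-24, when the wrongful act occurred.
6 months from 2017-06-24 is 2017-12-24.
The period was tolled for 319 days by the defendant's absence from the jurisdiction (2017-10-11 to 2018-08-26), pushing the deadline to 2018-11-08.
None of the other events listed affects the running of the period under the stated rules.
Filing on 2018-12-24 missed the 2018-11-08 deadline — the action is time-barred.

TIME-BARRED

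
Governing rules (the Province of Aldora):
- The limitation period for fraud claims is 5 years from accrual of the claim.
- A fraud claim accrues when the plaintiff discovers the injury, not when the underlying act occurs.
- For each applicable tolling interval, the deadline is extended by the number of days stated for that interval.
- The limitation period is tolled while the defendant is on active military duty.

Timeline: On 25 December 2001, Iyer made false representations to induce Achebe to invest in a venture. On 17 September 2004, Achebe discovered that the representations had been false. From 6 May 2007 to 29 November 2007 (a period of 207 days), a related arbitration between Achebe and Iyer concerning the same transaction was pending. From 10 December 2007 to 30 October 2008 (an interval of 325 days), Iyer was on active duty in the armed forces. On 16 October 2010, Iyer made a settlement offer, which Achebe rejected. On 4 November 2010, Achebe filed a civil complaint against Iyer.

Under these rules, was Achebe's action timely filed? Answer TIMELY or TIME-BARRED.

Under the discovery rule, the claim accrued on 17 September 2004, when Achebe discovered the injury — not on the 25 December 2001 date of the underlying act.
Adding the 5 years base period to 17 September 2004 gives a deadline of 17 September 2009, before any tolling.
The defendant's active military service from 10 December 2007 to 30 October 2008 tolled the period for 325 days, extending the deadline to 8 August 2010.
Although a pending arbitration ran from 6 May 2007 to 29 November 2007, the stated rules do not make that a tolling event, so it is disregarded.
The other events in the timeline have no effect on the limitation period under the stated rules.
The 4 November 2010 filing falls after the 8 August 2010 deadline; the claim is time-barred.

TIME-BARRED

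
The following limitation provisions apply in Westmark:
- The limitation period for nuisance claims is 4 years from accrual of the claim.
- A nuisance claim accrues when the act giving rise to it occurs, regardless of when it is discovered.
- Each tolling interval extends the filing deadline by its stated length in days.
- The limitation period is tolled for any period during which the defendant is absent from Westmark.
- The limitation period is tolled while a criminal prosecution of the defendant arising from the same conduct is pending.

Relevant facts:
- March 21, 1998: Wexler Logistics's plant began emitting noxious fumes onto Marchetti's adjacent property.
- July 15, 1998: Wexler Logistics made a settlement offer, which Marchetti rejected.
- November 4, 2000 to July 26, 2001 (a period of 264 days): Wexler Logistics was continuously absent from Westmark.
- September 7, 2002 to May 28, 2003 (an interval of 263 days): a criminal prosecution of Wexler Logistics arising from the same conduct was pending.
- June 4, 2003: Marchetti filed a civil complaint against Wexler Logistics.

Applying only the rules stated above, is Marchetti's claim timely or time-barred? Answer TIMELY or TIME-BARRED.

TIMELY

The claim accrued on March 21, 1998, when the wrongful act occurred.
4 years from March 21, 1998 is March 21, 2002.
The period was tolled for 264 days by the defendant's absence from the jurisdiction (November 4, 2000 to July 26, 2001), pushing the deadline to December 10, 2002.
The period was tolled for 263 days by the pending criminal prosecution (September 7, 2002 to May 28, 2003), pushing the deadline to August 30, 2003.
None of the other events listed affects the running of the period under the stated rules.
The June 4, 2003 filing precedes the August 30, 2003 deadline; the claim is timely.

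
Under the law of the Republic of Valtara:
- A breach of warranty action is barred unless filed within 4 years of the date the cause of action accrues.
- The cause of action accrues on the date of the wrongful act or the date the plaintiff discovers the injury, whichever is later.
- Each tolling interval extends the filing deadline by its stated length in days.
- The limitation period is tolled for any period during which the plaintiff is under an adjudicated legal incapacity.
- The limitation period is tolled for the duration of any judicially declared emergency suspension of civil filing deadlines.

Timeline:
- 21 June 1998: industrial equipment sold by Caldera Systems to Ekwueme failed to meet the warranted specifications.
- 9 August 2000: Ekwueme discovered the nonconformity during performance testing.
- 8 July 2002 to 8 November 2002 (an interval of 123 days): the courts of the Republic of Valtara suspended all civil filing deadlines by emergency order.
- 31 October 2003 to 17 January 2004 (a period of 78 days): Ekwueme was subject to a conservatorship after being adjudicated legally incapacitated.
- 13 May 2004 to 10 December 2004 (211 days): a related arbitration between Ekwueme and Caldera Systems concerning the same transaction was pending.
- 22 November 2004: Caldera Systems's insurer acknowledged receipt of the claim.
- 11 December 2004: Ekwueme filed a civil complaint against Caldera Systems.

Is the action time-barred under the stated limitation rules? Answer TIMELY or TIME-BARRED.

Taking the later of the act (21 June 1998) and discovery (9 August 2000), the claim accrued on 9 August 2000.
4 years from 9 August 2000 is 9 August 2004.
The period was tolled for 123 days by the emergency suspension of filing deadlines (8 July 2002 to 8 November 2002), pushing the deadline to 10 December 2004.
Because the plaintiff's legal incapacity ran from 31 October 2003 to 17 January 2004, the deadline is extended by 78 days to 26 February 2005.
Although a pending arbitration ran from 13 May 2004 to 10 December 2004, the stated rules do not make that a tolling event, so it is disregarded.
None of the other events listed affects the running of the period under the stated rules.
Filing on 11 December 2004 beat the 26 February 2005 deadline — the action is timely.

TIMELY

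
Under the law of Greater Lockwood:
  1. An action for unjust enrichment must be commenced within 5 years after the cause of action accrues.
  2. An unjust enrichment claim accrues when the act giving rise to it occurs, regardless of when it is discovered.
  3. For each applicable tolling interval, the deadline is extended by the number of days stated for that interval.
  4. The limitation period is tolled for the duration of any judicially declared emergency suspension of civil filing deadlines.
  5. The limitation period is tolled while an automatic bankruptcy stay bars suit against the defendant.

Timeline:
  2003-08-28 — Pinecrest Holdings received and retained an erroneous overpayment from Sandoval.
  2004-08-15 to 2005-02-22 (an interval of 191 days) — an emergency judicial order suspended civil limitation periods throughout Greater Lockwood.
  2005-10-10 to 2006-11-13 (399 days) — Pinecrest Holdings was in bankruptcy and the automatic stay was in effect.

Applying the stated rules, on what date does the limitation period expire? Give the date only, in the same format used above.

The claim accrued on 2003-08-28, when the wrongful act occurred.
5 years from 2003-08-28 is 2008-08-28.
The period was tolled for 191 days by the emergency suspension of filing deadlines (2004-08-15 to 2005-02-22), pushing the deadline to 2009-03-07.
The period was tolled for 399 days by the automatic bankruptcy stay (2005-10-10 to 2006-11-13), pushing the deadline to 2010-04-10.

2010-04-10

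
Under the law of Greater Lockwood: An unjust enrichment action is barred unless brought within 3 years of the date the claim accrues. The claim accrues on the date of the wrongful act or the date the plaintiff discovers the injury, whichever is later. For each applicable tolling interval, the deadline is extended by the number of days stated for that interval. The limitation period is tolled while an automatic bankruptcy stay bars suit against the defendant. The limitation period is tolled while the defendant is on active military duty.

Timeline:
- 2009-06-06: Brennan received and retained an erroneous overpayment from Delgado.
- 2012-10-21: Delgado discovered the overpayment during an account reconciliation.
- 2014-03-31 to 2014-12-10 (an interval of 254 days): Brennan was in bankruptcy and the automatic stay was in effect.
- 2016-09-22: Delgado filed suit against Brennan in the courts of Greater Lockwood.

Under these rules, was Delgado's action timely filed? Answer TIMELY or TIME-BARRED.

The claim accrued on 2012-10-21 — the later of the 2009-06-06 act and the 2012-10-21 discovery.
The untolled deadline — 3 years after 2012-10-21 — is 2015-10-21.
Because the automatic bankruptcy stay ran from 2014-03-31 to 2014-12-10, the deadline is extended by 254 days to 2016-07-01.
Filing on 2016-09-22 missed the 2016-07-01 deadline — the action is time-barred.

TIME-BARRED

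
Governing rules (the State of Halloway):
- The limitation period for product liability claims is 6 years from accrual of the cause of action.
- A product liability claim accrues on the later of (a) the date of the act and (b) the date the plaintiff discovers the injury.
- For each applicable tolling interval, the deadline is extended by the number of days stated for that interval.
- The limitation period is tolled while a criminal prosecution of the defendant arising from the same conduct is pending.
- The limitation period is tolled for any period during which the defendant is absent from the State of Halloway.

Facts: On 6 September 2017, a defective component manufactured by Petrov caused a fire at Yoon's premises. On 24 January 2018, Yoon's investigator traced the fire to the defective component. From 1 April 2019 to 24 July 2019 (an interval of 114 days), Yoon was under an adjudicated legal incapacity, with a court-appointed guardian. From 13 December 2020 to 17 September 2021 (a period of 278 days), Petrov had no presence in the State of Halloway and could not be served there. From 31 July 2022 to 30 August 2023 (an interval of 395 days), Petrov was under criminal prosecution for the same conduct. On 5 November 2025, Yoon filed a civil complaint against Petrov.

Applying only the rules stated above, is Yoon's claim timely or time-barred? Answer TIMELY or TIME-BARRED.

TIMELY

Taking the later of the act (6 September 2017) and discovery (24 January 2018), the claim accrued on 24 January 2018.
6 years from 24 January 2018 is 24 January 2024.
The period was tolled for 278 days by the defendant's absence from the jurisdiction (13 December 2020 to 17 September 2021), pushing the deadline to 28 October 2024.
The period was tolled for 395 days by the pending criminal prosecution (31 July 2022 to 30 August 2023), pushing the deadline to 27 November 2025.
The plaintiff's legal incapacity from 1 April 2019 to 24 July 2019 does not toll the period, because no stated rule makes the plaintiff's incapacity a tolling event.
The 5 November 2025 filing precedes the 27 November 2025 deadline; the claim is timely.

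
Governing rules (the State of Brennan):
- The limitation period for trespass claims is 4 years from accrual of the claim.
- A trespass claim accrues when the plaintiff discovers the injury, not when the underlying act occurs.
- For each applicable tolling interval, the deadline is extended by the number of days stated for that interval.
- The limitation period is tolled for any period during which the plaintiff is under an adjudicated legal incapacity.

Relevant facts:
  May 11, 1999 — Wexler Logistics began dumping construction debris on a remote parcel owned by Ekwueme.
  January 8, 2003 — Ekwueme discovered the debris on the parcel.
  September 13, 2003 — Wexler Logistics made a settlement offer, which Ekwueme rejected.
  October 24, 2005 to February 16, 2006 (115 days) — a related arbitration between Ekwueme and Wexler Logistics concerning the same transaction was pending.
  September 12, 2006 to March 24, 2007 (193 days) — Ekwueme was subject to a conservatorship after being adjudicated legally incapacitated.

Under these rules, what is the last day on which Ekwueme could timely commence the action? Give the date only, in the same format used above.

July 20, 2007

Accrual is tied to discovery, so the period began on January 8, 2003 rather than on May 11, 1999 when the act occurred.
4 years from January 8, 2003 is January 8, 2007.
Because the plaintiff's legal incapacity ran from September 12, 2006 to March 24, 2007, the deadline is extended by 193 days to July 20, 2007.
Although a pending arbitration ran from October 24, 2005 to February 16, 2006, the stated rules do not make that a tolling event, so it is disregarded.
Nothing else in the chronology tolls or restarts the period.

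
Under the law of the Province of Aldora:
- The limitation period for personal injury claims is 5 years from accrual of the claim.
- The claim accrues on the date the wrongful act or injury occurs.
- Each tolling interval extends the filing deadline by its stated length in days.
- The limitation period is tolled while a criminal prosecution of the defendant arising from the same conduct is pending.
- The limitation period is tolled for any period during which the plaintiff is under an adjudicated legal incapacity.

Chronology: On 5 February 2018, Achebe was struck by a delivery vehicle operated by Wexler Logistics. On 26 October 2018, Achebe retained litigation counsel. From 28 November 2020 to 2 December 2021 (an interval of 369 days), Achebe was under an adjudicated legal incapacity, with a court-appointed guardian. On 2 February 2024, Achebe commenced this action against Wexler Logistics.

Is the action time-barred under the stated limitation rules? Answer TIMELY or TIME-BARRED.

The claim accrued on 5 February 2018, when the wrongful act occurred.
Adding the 5 years base period to 5 February 2018 gives a deadline of 5 February 2023, before any tolling.
Because the plaintiff's legal incapacity ran from 28 November 2020 to 2 December 2021, the deadline is extended by 369 days to 9 February 2024.
The other events in the timeline have no effect on the limitation period under the stated rules.
Achebe filed on 2 February 2024, before the 9 February 2024 deadline, so the action is timely.

TIMELY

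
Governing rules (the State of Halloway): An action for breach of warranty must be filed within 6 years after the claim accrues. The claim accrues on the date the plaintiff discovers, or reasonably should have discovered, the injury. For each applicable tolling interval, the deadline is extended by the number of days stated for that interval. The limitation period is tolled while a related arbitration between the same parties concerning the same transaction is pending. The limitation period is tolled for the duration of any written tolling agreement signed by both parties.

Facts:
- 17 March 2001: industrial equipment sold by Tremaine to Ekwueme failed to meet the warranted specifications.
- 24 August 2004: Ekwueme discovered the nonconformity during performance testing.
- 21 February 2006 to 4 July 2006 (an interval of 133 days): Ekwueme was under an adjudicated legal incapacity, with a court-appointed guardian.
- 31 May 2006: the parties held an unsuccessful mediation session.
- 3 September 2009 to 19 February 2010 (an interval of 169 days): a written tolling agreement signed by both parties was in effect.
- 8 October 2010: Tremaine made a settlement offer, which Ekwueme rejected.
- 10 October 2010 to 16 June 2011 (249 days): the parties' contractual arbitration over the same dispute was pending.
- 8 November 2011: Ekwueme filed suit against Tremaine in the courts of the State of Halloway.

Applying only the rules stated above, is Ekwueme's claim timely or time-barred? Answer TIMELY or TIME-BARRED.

Accrual is tied to discovery, so the period began on 24 August 2004 rather than on 17 March 2001 when the act occurred.
Adding the 6 years base period to 24 August 2004 gives a deadline of 24 August 2010, before any tolling.
The written tolling agreement from 3 September 2009 to 19 February 2010 tolled the period for 169 days, extending the deadline to 9 February 2011.
Because the pending related arbitration ran from 10 October 2010 to 16 June 2011, the deadline is extended by 249 days to 16 October 2011.
The plaintiff's legal incapacity from 21 February 2006 to 4 July 2006 does not toll the period, because no stated rule makes the plaintiff's incapacity a tolling event.
The other events in the timeline have no effect on the limitation period under the stated rules.
Ekwueme filed on 8 November 2011, after the 16 October 2011 deadline, so the action is time-barred.

TIME-BARRED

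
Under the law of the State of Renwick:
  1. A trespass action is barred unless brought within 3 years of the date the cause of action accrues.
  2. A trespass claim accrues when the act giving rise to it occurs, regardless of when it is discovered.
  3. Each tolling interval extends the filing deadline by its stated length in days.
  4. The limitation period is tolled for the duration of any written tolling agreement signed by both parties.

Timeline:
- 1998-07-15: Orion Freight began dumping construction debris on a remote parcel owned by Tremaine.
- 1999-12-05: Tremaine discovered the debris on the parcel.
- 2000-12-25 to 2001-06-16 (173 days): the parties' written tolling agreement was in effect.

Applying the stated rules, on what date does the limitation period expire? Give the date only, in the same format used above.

Because the rule ties accrual to occurrence, the claim accrued on 1998-07-15, not on the 1999-12-05 discovery date.
The untolled deadline — 3 years after 1998-07-15 — is 2001-07-15.
Because the written tolling agreement ran from 2000-12-25 to 2001-06-16, the deadline is extended by 173 days to 2002-01-04.

2002-01-04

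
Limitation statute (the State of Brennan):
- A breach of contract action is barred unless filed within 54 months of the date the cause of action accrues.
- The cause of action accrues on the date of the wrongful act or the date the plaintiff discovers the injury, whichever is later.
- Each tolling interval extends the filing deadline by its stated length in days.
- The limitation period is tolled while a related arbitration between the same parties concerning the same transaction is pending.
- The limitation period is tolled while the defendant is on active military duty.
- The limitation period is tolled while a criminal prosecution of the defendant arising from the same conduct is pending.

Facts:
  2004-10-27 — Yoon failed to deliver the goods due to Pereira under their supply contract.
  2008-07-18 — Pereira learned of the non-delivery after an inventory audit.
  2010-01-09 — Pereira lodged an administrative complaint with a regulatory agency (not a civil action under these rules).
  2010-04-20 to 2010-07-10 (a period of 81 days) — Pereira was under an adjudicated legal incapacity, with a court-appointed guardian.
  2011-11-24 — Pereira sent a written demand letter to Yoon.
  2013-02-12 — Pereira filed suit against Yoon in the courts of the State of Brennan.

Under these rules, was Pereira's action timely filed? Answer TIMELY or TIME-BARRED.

Taking the later of the act (2004-10-27) and discovery (2008-07-18), the claim accrued on 2008-07-18.
The untolled deadline — 54 months after 2008-07-18 — is 2013-01-18.
Although the plaintiff's incapacity ran from 2010-04-20 to 2010-07-10, the stated rules do not make that a tolling event, so it is disregarded.
Nothing else in the chronology tolls or restarts the period.
Filing on 2013-02-12 missed the 2013-01-18 deadline — the action is time-barred.

TIME-BARRED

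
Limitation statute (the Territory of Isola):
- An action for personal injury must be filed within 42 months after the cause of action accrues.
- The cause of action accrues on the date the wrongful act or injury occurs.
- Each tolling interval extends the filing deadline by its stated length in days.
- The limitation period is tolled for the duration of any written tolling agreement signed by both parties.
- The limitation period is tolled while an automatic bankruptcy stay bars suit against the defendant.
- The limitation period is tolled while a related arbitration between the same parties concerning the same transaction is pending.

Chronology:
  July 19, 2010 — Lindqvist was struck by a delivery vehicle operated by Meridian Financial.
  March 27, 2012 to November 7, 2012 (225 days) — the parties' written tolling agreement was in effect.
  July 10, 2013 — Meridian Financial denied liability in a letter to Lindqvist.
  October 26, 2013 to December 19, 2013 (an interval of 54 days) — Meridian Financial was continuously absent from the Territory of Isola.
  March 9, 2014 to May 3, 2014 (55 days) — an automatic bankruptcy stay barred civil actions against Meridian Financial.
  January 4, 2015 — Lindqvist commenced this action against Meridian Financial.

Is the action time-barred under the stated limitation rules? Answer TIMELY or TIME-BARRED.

TIME-BARRED

The claim accrued on July 19, 2010, when the wrongful act occurred.
42 months from July 19, 2010 is January 19, 2014.
Because the written tolling agreement ran from March 27, 2012 to November 7, 2012, the deadline is extended by 225 days to September 1, 2014.
The automatic bankruptcy stay from March 9, 2014 to May 3, 2014 tolled the period for 55 days, extending the deadline to October 26, 2014.
No stated provision tolls the period for the defendant's absence, so the interval from October 26, 2013 to December 19, 2013 has no effect on the deadline.
None of the other events listed affects the running of the period under the stated rules.
Lindqvist filed on January 4, 2015, after the October 26, 2014 deadline, so the action is time-barred.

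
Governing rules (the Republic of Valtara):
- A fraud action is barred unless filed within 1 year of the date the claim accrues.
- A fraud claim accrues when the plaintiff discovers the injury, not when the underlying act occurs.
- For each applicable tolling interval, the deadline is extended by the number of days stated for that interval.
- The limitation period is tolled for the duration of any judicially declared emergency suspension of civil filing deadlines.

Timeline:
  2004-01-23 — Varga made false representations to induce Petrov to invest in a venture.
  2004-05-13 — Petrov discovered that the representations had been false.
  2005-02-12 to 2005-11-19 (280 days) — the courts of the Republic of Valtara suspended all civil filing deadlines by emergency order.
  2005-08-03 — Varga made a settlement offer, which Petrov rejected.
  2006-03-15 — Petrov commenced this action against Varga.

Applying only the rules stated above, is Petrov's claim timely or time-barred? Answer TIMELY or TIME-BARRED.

Under the discovery rule, the claim accrued on 2004-05-13, when Petrov discovered the injury — not on the 2004-01-23 date of the underlying act.
Adding the 1 year base period to 2004-05-13 gives a deadline of 2005-05-13, before any tolling.
Because the emergency suspension of filing deadlines ran from 2005-02-12 to 2005-11-19, the deadline is extended by 280 days to 2006-02-17.
None of the other events listed affects the running of the period under the stated rules.
The 2006-03-15 filing falls after the 2006-02-17 deadline; the claim is time-barred.

TIME-BARRED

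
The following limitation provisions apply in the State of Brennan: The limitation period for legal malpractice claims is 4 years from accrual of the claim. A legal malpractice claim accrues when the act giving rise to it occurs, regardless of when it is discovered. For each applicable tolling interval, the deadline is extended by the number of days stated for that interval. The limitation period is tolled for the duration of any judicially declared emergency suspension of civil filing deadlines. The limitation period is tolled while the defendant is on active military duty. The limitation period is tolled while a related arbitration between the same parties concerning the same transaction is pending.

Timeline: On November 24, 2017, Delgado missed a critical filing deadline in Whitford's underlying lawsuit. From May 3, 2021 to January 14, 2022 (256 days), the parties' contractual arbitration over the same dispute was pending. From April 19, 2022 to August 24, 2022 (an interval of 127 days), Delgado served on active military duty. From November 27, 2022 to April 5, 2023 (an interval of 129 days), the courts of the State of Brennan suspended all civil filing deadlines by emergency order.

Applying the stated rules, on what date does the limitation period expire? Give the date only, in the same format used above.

April 20, 2023

The claim accrued on November 24, 2017, when the wrongful act occurred.
The untolled deadline — 4 years after November 24, 2017 — is November 24, 2021.
The period was tolled for 256 days by the pending related arbitration (May 3, 2021 to January 14, 2022), pushing the deadline to August 7, 2022.
The defendant's active military service from April 19, 2022 to August 24, 2022 tolled the period for 127 days, extending the deadline to December 12, 2022.
The emergency suspension of filing deadlines from November 27, 2022 to April 5, 2023 tolled the period for 129 days, extending the deadline to April 20, 2023.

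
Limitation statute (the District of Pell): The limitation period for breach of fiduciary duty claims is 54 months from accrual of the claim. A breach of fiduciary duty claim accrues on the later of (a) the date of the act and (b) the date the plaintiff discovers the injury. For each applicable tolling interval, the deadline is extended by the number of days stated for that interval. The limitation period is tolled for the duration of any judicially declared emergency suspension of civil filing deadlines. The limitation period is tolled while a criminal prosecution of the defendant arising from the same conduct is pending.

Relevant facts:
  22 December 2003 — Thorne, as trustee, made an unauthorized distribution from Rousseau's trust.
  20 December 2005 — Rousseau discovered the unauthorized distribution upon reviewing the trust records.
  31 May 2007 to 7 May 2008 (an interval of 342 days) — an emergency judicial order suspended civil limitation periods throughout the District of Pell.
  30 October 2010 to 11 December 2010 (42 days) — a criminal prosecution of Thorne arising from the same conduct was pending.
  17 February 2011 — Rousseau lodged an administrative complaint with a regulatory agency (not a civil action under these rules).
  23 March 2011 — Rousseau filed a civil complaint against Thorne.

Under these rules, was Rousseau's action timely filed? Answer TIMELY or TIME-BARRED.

The claim accrued on 20 December 2005 — the later of the 22 December 2003 act and the 20 December 2005 discovery.
54 months from 20 December 2005 is 20 June 2010.
The emergency suspension of filing deadlines from 31 May 2007 to 7 May 2008 tolled the period for 342 days, extending the deadline to 28 May 2011.
Because the pending criminal prosecution ran from 30 October 2010 to 11 December 2010, the deadline is extended by 42 days to 9 July 2011.
Nothing else in the chronology tolls or restarts the period.
The 23 March 2011 filing precedes the 9 July 2011 deadline; the claim is timely.

TIMELY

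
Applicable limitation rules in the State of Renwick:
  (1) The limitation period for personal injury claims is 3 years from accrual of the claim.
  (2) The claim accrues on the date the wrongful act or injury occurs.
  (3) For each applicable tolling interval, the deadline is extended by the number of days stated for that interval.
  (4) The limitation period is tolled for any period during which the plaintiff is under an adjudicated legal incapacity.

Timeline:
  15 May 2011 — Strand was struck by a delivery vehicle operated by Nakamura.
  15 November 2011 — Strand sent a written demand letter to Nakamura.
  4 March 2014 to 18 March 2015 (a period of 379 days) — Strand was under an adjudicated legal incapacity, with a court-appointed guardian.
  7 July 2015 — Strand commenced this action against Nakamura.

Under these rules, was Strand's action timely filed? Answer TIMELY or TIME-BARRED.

TIME-BARRED

The claim accrued on 15 May 2011, the date of the act.
Adding the 3 years base period to 15 May 2011 gives a deadline of 15 May 2014, before any tolling.
Because the plaintiff's legal incapacity ran from 4 March 2014 to 18 March 2015, the deadline is extended by 379 days to 29 May 2015.
The other events in the timeline have no effect on the limitation period under the stated rules.
Strand filed on 7 July 2015, after the 29 May 2015 deadline, so the action is time-barred.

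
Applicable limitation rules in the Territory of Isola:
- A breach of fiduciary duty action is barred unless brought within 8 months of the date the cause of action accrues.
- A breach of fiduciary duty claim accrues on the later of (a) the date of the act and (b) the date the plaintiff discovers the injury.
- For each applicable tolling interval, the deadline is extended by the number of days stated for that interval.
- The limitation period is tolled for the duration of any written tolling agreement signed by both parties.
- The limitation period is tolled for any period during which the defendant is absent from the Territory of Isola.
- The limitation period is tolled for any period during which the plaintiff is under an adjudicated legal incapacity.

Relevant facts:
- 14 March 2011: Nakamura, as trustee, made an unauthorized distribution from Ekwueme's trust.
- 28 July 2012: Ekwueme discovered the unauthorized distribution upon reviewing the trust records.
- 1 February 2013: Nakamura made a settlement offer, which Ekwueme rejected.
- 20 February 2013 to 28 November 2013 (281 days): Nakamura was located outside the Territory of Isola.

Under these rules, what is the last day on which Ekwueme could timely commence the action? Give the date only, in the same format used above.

3 January 2014

Because discovery on 28 July 2012 post-dates the 14 March 2011 act, accrual under the later-of rule falls on 28 July 2012.
Adding the 8 months base period to 28 July 2012 gives a deadline of 28 March 2013, before any tolling.
The period was tolled for 281 days by the defendant's absence from the jurisdiction (20 February 2013 to 28 November 2013), pushing the deadline to 3 January 2014.
Nothing else in the chronology tolls or restarts the period.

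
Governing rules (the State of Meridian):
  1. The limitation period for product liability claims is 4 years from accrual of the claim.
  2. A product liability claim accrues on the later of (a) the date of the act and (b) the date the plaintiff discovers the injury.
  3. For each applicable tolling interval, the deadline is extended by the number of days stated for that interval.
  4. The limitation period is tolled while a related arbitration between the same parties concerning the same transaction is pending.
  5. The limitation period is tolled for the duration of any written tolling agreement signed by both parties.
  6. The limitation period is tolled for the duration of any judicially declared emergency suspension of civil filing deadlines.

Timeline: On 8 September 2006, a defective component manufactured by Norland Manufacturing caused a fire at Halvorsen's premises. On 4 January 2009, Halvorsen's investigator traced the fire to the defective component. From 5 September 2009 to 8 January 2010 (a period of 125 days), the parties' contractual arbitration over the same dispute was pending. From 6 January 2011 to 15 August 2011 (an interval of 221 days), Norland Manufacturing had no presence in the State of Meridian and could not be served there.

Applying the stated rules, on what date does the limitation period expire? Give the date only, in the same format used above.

Taking the later of the act (8 September 2006) and discovery (4 January 2009), the claim accrued on 4 January 2009.
The untolled deadline — 4 years after 4 January 2009 — is 4 January 2013.
The pending related arbitration from 5 September 2009 to 8 January 2010 tolled the period for 125 days, extending the deadline to 9 May 2013.
Although the defendant's absence ran from 6 January 2011 to 15 August 2011, the stated rules do not make that a tolling event, so it is disregarded.

9 May 2013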